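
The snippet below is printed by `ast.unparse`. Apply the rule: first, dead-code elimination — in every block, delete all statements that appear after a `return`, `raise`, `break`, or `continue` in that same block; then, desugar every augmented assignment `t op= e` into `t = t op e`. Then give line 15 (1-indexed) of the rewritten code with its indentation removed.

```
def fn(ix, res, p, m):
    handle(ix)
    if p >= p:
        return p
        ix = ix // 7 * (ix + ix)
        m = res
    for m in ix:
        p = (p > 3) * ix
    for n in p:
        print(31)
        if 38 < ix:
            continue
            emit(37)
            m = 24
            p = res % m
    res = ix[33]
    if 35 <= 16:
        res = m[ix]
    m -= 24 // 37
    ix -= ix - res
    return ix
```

ix = ix - (ix - res)

Transformed code:
def fn(ix, res, p, m):
    handle(ix)
    if p >= p:
        return p
    for m in ix:
        p = (p > 3) * ix
    for n in p:
        print(31)
        if 38 < ix:
            continue
    res = ix[33]
    if 35 <= 16:
        res = m[ix]
    m = m - 24 // 37
    ix = ix - (ix - res)
    return ix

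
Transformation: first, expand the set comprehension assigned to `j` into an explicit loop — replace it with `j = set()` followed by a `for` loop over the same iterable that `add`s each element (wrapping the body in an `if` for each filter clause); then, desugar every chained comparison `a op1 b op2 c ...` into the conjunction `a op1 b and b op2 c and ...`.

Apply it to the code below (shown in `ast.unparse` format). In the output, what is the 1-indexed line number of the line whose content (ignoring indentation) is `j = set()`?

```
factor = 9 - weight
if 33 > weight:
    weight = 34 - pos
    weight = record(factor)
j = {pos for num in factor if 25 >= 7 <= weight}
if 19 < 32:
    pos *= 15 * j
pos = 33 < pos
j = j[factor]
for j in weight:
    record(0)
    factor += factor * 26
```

Transformed code:
factor = 9 - weight
if 33 > weight:
    weight = 34 - pos
    weight = record(factor)
j = set()
for num in factor:
    if 25 >= 7 and 7 <= weight:
        j.add(pos)
if 19 < 32:
    pos *= 15 * j
pos = 33 < pos
j = j[factor]
for j in weight:
    record(0)
    factor += factor * 26

5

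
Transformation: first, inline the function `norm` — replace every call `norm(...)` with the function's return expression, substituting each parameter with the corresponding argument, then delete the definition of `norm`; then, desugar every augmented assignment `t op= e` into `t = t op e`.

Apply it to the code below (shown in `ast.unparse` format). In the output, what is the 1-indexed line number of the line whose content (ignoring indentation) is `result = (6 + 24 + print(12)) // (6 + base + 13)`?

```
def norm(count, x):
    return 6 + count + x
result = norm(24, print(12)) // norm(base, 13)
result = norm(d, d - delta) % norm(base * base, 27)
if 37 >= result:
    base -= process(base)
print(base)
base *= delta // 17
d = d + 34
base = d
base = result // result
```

1

Transformed code:
result = (6 + 24 + print(12)) // (6 + base + 13)
result = (6 + d + (d - delta)) % (6 + base * base + 27)
if 37 >= result:
    base = base - process(base)
print(base)
base = base * (delta // 17)
d = d + 34
base = d
base = result // result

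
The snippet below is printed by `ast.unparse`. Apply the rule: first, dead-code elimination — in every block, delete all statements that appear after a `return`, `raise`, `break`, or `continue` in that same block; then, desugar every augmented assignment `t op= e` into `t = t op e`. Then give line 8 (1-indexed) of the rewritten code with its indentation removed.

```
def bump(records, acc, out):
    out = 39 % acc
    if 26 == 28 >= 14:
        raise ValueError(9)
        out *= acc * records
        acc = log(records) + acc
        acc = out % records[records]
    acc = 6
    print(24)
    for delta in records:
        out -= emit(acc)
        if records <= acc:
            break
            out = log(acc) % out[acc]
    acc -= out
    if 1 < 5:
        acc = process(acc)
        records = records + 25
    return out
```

Transformed code:
def bump(records, acc, out):
    out = 39 % acc
    if 26 == 28 >= 14:
        raise ValueError(9)
    acc = 6
    print(24)
    for delta in records:
        out = out - emit(acc)
        if records <= acc:
            break
    acc = acc - out
    if 1 < 5:
        acc = process(acc)
        records = records + 25
    return out

out = out - emit(acc)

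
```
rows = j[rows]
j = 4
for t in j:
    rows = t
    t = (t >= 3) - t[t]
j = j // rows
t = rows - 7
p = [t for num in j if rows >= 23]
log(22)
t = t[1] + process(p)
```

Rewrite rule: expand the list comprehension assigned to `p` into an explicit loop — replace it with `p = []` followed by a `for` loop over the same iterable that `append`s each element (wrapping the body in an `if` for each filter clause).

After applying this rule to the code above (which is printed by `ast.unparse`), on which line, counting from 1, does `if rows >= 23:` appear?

Transformed code:
rows = j[rows]
j = 4
for t in j:
    rows = t
    t = (t >= 3) - t[t]
j = j // rows
t = rows - 7
p = []
for num in j:
    if rows >= 23:
        p.append(t)
log(22)
t = t[1] + process(p)

10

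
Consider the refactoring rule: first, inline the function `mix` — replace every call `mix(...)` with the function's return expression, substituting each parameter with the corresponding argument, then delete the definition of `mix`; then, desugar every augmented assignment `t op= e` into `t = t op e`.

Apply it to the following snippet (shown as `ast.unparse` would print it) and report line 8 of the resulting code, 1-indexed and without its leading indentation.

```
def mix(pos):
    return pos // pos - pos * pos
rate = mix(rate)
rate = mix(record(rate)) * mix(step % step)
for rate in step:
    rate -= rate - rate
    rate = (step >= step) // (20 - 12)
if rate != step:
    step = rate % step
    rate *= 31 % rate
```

rate = rate * (31 % rate)

Transformed code:
rate = rate // rate - rate * rate
rate = (record(rate) // record(rate) - record(rate) * record(rate)) * (step % step // (step % step) - step % step * (step % step))
for rate in step:
    rate = rate - (rate - rate)
    rate = (step >= step) // (20 - 12)
if rate != step:
    step = rate % step
    rate = rate * (31 % rate)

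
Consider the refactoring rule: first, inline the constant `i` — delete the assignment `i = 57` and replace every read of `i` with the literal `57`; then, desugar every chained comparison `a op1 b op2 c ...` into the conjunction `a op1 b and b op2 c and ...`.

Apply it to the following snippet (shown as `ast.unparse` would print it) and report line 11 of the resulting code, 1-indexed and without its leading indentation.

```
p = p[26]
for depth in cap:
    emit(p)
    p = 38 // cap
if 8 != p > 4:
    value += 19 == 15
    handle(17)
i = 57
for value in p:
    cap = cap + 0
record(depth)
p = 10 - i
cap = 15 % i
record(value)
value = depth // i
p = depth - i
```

p = 10 - 57

Transformed code:
p = p[26]
for depth in cap:
    emit(p)
    p = 38 // cap
if 8 != p and p > 4:
    value += 19 == 15
    handle(17)
for value in p:
    cap = cap + 0
record(depth)
p = 10 - 57
cap = 15 % 57
record(value)
value = depth // 57
p = depth - 57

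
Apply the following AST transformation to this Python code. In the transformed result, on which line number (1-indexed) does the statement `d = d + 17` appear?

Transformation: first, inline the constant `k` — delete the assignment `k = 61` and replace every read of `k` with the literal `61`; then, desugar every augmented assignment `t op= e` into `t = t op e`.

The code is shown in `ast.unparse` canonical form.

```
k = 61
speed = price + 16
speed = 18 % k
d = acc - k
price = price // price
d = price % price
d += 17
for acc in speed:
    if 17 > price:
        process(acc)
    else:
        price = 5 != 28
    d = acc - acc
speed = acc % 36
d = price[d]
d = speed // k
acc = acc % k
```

6

Transformed code:
speed = price + 16
speed = 18 % 61
d = acc - 61
price = price // price
d = price % price
d = d + 17
for acc in speed:
    if 17 > price:
        process(acc)
    else:
        price = 5 != 28
    d = acc - acc
speed = acc % 36
d = price[d]
d = speed // 61
acc = acc % 61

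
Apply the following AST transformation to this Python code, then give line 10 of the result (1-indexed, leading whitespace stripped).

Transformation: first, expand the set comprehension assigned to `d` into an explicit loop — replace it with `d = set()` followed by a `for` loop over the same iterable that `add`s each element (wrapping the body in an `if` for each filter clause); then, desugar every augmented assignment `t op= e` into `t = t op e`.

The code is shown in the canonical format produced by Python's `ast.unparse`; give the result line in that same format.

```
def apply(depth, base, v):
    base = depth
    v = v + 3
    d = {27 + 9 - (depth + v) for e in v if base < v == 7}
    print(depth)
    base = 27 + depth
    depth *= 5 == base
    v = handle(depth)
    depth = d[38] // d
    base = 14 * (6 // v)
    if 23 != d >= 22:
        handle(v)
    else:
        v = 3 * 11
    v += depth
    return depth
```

Transformed code:
def apply(depth, base, v):
    base = depth
    v = v + 3
    d = set()
    for e in v:
        if base < v == 7:
            d.add(27 + 9 - (depth + v))
    print(depth)
    base = 27 + depth
    depth = depth * (5 == base)
    v = handle(depth)
    depth = d[38] // d
    base = 14 * (6 // v)
    if 23 != d >= 22:
        handle(v)
    else:
        v = 3 * 11
    v = v + depth
    return depth

depth = depth * (5 == base)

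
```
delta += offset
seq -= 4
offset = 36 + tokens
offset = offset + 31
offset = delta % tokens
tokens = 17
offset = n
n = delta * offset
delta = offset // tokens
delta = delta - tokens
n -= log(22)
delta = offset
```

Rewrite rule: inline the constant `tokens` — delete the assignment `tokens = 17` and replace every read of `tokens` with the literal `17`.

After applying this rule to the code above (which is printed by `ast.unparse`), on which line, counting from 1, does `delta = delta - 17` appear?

9

Transformed code:
delta += offset
seq -= 4
offset = 36 + 17
offset = offset + 31
offset = delta % 17
offset = n
n = delta * offset
delta = offset // 17
delta = delta - 17
n -= log(22)
delta = offset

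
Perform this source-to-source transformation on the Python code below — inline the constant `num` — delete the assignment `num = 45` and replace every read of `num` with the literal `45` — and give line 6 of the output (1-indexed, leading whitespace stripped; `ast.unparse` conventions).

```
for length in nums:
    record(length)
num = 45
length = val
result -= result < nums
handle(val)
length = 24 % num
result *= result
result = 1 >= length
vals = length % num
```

Transformed code:
for length in nums:
    record(length)
length = val
result -= result < nums
handle(val)
length = 24 % 45
result *= result
result = 1 >= length
vals = length % 45

length = 24 % 45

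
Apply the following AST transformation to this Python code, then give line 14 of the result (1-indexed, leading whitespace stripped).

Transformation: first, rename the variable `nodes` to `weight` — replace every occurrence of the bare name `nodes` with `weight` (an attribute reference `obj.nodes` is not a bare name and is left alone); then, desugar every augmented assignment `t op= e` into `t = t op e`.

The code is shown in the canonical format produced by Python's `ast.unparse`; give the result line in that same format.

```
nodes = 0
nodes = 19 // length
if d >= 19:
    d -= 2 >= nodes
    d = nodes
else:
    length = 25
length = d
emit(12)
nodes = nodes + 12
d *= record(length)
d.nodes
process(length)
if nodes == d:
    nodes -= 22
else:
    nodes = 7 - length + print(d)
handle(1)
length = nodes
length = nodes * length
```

Transformed code:
weight = 0
weight = 19 // length
if d >= 19:
    d = d - (2 >= weight)
    d = weight
else:
    length = 25
length = d
emit(12)
weight = weight + 12
d = d * record(length)
d.nodes
process(length)
if weight == d:
    weight = weight - 22
else:
    weight = 7 - length + print(d)
handle(1)
length = weight
length = weight * length

if weight == d:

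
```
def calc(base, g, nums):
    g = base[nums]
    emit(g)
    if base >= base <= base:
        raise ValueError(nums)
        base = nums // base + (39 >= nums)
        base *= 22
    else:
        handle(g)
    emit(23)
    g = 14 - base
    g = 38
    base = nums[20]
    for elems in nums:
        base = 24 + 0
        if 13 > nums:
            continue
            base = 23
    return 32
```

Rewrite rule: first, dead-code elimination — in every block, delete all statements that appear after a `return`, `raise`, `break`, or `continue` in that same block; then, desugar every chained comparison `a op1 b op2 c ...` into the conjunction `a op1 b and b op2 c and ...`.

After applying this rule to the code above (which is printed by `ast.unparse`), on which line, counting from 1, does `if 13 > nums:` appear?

14

Transformed code:
def calc(base, g, nums):
    g = base[nums]
    emit(g)
    if base >= base and base <= base:
        raise ValueError(nums)
    else:
        handle(g)
    emit(23)
    g = 14 - base
    g = 38
    base = nums[20]
    for elems in nums:
        base = 24 + 0
        if 13 > nums:
            continue
    return 32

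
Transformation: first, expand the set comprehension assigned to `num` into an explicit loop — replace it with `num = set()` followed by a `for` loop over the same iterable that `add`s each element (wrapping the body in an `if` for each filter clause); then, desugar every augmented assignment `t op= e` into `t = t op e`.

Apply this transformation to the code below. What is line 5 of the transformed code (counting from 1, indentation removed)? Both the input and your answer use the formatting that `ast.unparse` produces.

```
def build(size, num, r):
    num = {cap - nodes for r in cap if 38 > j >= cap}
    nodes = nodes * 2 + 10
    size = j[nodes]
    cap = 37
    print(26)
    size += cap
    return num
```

num.add(cap - nodes)

Transformed code:
def build(size, num, r):
    num = set()
    for r in cap:
        if 38 > j >= cap:
            num.add(cap - nodes)
    nodes = nodes * 2 + 10
    size = j[nodes]
    cap = 37
    print(26)
    size = size + cap
    return num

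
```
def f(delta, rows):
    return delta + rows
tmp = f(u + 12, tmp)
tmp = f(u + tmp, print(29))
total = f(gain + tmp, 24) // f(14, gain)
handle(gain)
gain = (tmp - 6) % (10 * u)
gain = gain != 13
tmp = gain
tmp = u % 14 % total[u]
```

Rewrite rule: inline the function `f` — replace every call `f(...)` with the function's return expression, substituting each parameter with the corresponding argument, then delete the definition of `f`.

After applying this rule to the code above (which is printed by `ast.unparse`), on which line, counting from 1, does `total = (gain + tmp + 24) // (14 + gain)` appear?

Transformed code:
tmp = u + 12 + tmp
tmp = u + tmp + print(29)
total = (gain + tmp + 24) // (14 + gain)
handle(gain)
gain = (tmp - 6) % (10 * u)
gain = gain != 13
tmp = gain
tmp = u % 14 % total[u]

3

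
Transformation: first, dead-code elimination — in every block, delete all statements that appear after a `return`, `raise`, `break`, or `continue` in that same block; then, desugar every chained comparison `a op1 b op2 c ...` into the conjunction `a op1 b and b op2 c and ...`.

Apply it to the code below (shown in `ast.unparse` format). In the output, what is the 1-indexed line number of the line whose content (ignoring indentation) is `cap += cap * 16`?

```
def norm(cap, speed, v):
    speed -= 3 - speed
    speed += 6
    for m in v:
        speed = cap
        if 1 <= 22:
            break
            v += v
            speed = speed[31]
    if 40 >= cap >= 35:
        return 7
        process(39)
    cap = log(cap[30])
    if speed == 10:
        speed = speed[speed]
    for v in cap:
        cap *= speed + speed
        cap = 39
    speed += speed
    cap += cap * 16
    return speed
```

17

Transformed code:
def norm(cap, speed, v):
    speed -= 3 - speed
    speed += 6
    for m in v:
        speed = cap
        if 1 <= 22:
            break
    if 40 >= cap and cap >= 35:
        return 7
    cap = log(cap[30])
    if speed == 10:
        speed = speed[speed]
    for v in cap:
        cap *= speed + speed
        cap = 39
    speed += speed
    cap += cap * 16
    return speed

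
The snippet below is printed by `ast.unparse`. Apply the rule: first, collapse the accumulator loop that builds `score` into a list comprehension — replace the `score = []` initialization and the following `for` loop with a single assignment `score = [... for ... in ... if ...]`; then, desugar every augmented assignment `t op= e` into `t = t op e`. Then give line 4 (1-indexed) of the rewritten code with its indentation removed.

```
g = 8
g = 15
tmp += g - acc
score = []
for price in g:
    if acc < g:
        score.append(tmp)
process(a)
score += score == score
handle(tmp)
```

score = [tmp for price in g if acc < g]

Transformed code:
g = 8
g = 15
tmp = tmp + (g - acc)
score = [tmp for price in g if acc < g]
process(a)
score = score + (score == score)
handle(tmp)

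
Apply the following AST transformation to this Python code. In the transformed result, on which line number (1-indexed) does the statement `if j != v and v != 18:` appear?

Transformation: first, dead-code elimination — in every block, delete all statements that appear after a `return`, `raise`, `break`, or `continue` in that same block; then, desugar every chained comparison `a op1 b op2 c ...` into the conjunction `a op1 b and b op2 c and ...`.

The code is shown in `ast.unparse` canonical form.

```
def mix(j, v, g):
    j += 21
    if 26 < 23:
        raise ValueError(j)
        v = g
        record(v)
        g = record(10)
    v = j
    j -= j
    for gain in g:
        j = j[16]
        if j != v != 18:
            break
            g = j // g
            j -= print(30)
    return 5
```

Transformed code:
def mix(j, v, g):
    j += 21
    if 26 < 23:
        raise ValueError(j)
    v = j
    j -= j
    for gain in g:
        j = j[16]
        if j != v and v != 18:
            break
    return 5

9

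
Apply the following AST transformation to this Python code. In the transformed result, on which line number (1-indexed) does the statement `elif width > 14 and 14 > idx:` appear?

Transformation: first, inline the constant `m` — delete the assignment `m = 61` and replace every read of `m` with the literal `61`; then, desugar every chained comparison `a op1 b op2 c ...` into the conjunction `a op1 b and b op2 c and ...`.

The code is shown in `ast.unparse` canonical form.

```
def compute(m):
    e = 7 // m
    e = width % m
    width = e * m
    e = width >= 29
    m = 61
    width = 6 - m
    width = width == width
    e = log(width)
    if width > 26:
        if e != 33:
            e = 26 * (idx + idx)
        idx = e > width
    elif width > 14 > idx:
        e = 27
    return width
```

13

Transformed code:
def compute(m):
    e = 7 // 61
    e = width % 61
    width = e * 61
    e = width >= 29
    width = 6 - 61
    width = width == width
    e = log(width)
    if width > 26:
        if e != 33:
            e = 26 * (idx + idx)
        idx = e > width
    elif width > 14 and 14 > idx:
        e = 27
    return width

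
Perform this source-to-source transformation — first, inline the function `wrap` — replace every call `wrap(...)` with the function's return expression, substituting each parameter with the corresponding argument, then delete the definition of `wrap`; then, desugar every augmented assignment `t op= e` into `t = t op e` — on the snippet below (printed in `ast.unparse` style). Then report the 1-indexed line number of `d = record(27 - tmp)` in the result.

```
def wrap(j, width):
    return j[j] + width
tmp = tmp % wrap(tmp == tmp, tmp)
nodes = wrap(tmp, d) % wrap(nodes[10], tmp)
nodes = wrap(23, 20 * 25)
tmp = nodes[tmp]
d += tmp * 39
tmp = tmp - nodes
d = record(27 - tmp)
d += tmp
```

7

Transformed code:
tmp = tmp % ((tmp == tmp)[tmp == tmp] + tmp)
nodes = (tmp[tmp] + d) % (nodes[10][nodes[10]] + tmp)
nodes = 23[23] + 20 * 25
tmp = nodes[tmp]
d = d + tmp * 39
tmp = tmp - nodes
d = record(27 - tmp)
d = d + tmp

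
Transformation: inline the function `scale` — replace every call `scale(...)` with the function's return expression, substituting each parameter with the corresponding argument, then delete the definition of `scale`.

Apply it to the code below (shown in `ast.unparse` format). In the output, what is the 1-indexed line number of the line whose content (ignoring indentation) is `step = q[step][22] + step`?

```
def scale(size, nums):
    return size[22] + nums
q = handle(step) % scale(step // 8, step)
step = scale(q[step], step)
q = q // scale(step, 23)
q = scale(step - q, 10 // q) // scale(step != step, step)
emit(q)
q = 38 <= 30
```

2

Transformed code:
q = handle(step) % ((step // 8)[22] + step)
step = q[step][22] + step
q = q // (step[22] + 23)
q = ((step - q)[22] + 10 // q) // ((step != step)[22] + step)
emit(q)
q = 38 <= 30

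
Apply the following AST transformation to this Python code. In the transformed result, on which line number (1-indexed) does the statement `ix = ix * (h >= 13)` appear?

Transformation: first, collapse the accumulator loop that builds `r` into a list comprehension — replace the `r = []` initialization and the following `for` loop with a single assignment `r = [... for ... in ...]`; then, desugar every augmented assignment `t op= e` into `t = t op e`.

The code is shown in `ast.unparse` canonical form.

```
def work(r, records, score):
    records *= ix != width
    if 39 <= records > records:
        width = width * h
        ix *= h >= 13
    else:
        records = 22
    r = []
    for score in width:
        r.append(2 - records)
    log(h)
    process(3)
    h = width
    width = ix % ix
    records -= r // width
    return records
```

5

Transformed code:
def work(r, records, score):
    records = records * (ix != width)
    if 39 <= records > records:
        width = width * h
        ix = ix * (h >= 13)
    else:
        records = 22
    r = [2 - records for score in width]
    log(h)
    process(3)
    h = width
    width = ix % ix
    records = records - r // width
    return records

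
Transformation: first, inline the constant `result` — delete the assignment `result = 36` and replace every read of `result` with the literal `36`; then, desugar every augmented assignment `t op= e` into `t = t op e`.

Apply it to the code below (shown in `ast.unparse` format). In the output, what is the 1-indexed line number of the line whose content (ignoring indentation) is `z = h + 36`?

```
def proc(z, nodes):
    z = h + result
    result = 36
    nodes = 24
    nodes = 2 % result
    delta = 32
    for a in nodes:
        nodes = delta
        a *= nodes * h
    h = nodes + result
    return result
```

Transformed code:
def proc(z, nodes):
    z = h + 36
    nodes = 24
    nodes = 2 % 36
    delta = 32
    for a in nodes:
        nodes = delta
        a = a * (nodes * h)
    h = nodes + 36
    return 36

2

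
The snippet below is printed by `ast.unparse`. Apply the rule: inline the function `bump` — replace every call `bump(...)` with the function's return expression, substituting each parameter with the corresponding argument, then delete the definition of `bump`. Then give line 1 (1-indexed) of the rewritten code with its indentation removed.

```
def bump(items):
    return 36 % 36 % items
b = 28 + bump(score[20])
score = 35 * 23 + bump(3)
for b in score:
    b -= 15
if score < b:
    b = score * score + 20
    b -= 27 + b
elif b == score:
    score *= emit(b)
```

b = 28 + 36 % 36 % score[20]

Transformed code:
b = 28 + 36 % 36 % score[20]
score = 35 * 23 + 36 % 36 % 3
for b in score:
    b -= 15
if score < b:
    b = score * score + 20
    b -= 27 + b
elif b == score:
    score *= emit(b)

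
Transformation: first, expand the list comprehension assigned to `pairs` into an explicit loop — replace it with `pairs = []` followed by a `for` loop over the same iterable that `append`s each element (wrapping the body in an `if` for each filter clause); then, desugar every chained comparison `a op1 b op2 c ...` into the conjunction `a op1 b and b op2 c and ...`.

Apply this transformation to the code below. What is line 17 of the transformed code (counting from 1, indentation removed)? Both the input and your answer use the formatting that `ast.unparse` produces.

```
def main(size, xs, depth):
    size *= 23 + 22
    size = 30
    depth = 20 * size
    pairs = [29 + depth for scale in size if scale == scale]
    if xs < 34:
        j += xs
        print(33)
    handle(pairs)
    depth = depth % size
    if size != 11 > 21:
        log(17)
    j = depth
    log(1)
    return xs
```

log(1)

Transformed code:
def main(size, xs, depth):
    size *= 23 + 22
    size = 30
    depth = 20 * size
    pairs = []
    for scale in size:
        if scale == scale:
            pairs.append(29 + depth)
    if xs < 34:
        j += xs
        print(33)
    handle(pairs)
    depth = depth % size
    if size != 11 and 11 > 21:
        log(17)
    j = depth
    log(1)
    return xs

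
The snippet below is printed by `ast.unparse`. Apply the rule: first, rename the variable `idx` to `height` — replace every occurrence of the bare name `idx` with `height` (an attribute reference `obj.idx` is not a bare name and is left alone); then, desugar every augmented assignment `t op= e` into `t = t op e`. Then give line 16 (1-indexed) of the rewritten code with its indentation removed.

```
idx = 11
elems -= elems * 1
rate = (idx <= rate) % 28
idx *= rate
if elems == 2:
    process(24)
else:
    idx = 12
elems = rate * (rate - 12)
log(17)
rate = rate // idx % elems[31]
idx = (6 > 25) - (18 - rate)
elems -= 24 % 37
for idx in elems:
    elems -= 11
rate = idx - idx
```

rate = height - height

Transformed code:
height = 11
elems = elems - elems * 1
rate = (height <= rate) % 28
height = height * rate
if elems == 2:
    process(24)
else:
    height = 12
elems = rate * (rate - 12)
log(17)
rate = rate // height % elems[31]
height = (6 > 25) - (18 - rate)
elems = elems - 24 % 37
for height in elems:
    elems = elems - 11
rate = height - height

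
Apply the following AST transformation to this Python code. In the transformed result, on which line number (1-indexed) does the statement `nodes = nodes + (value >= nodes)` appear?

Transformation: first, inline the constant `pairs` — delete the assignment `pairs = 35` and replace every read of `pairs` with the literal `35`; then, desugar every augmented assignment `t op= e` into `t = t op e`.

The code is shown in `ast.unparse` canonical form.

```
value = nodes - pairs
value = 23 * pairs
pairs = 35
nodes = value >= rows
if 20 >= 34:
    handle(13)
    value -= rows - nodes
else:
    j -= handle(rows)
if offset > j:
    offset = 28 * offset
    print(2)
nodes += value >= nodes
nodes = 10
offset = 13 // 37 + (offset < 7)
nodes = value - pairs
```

Transformed code:
value = nodes - 35
value = 23 * 35
nodes = value >= rows
if 20 >= 34:
    handle(13)
    value = value - (rows - nodes)
else:
    j = j - handle(rows)
if offset > j:
    offset = 28 * offset
    print(2)
nodes = nodes + (value >= nodes)
nodes = 10
offset = 13 // 37 + (offset < 7)
nodes = value - 35

12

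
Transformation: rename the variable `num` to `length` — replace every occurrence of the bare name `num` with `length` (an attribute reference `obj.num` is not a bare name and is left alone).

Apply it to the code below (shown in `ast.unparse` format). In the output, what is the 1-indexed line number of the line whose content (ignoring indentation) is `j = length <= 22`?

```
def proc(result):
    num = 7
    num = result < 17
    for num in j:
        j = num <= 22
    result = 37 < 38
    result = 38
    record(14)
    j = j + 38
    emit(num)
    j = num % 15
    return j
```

5

Transformed code:
def proc(result):
    length = 7
    length = result < 17
    for length in j:
        j = length <= 22
    result = 37 < 38
    result = 38
    record(14)
    j = j + 38
    emit(length)
    j = length % 15
    return j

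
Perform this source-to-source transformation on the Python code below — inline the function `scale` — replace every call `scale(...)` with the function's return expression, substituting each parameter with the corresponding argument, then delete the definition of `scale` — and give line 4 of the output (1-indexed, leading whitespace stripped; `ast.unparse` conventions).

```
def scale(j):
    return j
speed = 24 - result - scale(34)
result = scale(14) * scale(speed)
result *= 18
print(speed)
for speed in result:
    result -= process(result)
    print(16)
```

print(speed)

Transformed code:
speed = 24 - result - 34
result = 14 * speed
result *= 18
print(speed)
for speed in result:
    result -= process(result)
    print(16)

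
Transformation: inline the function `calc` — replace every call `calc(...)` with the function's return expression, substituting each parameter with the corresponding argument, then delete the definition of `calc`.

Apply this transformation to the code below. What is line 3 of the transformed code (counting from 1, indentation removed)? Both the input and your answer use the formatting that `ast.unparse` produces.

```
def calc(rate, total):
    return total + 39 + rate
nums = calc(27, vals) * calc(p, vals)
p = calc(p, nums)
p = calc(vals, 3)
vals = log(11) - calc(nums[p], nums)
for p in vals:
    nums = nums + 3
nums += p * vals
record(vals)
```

Transformed code:
nums = (vals + 39 + 27) * (vals + 39 + p)
p = nums + 39 + p
p = 3 + 39 + vals
vals = log(11) - (nums + 39 + nums[p])
for p in vals:
    nums = nums + 3
nums += p * vals
record(vals)

p = 3 + 39 + vals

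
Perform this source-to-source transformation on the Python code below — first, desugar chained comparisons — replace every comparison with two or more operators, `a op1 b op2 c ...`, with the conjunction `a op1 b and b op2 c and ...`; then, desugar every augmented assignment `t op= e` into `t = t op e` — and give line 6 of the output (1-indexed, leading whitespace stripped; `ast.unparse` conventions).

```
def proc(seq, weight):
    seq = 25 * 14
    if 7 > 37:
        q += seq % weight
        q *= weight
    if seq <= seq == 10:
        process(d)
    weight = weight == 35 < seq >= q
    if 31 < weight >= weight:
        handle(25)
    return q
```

if seq <= seq and seq == 10:

Transformed code:
def proc(seq, weight):
    seq = 25 * 14
    if 7 > 37:
        q = q + seq % weight
        q = q * weight
    if seq <= seq and seq == 10:
        process(d)
    weight = weight == 35 and 35 < seq and (seq >= q)
    if 31 < weight and weight >= weight:
        handle(25)
    return q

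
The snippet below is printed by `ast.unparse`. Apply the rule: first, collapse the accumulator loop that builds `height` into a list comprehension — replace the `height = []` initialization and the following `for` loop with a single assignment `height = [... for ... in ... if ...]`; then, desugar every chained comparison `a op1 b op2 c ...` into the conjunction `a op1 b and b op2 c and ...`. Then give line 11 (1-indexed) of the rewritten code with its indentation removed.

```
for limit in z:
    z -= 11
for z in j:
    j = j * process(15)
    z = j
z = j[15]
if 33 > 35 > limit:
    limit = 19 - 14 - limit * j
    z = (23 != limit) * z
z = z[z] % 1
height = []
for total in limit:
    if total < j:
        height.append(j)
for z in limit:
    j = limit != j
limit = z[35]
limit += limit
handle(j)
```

height = [j for total in limit if total < j]

Transformed code:
for limit in z:
    z -= 11
for z in j:
    j = j * process(15)
    z = j
z = j[15]
if 33 > 35 and 35 > limit:
    limit = 19 - 14 - limit * j
    z = (23 != limit) * z
z = z[z] % 1
height = [j for total in limit if total < j]
for z in limit:
    j = limit != j
limit = z[35]
limit += limit
handle(j)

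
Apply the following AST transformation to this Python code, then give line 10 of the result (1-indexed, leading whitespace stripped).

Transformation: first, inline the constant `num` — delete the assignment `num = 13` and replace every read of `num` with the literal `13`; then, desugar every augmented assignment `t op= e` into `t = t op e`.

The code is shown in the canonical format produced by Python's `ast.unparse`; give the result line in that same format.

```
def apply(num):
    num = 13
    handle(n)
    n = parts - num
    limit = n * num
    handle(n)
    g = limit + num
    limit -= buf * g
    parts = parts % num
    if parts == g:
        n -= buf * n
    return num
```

n = n - buf * n

Transformed code:
def apply(num):
    handle(n)
    n = parts - 13
    limit = n * 13
    handle(n)
    g = limit + 13
    limit = limit - buf * g
    parts = parts % 13
    if parts == g:
        n = n - buf * n
    return 13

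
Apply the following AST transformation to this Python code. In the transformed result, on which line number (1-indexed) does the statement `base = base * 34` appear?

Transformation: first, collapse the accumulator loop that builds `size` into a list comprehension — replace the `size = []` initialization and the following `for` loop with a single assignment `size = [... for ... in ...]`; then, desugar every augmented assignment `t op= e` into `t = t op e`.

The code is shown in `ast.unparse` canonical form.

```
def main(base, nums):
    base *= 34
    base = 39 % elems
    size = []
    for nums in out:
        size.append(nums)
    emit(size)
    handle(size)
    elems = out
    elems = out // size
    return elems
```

2

Transformed code:
def main(base, nums):
    base = base * 34
    base = 39 % elems
    size = [nums for nums in out]
    emit(size)
    handle(size)
    elems = out
    elems = out // size
    return elems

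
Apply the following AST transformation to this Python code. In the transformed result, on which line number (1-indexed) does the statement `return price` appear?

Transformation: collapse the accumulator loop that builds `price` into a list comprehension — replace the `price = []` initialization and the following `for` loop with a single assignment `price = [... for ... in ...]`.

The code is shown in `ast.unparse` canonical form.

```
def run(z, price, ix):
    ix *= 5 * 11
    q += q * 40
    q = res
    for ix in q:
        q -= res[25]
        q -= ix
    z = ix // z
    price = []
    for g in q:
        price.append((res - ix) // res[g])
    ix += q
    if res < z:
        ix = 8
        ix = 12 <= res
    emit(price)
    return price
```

15

Transformed code:
def run(z, price, ix):
    ix *= 5 * 11
    q += q * 40
    q = res
    for ix in q:
        q -= res[25]
        q -= ix
    z = ix // z
    price = [(res - ix) // res[g] for g in q]
    ix += q
    if res < z:
        ix = 8
        ix = 12 <= res
    emit(price)
    return price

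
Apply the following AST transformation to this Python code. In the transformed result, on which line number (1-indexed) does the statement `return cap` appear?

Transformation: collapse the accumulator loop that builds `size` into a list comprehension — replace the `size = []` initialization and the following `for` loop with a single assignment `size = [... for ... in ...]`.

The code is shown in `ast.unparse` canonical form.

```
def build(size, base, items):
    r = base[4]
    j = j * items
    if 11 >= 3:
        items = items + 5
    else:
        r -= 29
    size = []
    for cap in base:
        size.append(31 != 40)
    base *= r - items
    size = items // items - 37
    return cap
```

11

Transformed code:
def build(size, base, items):
    r = base[4]
    j = j * items
    if 11 >= 3:
        items = items + 5
    else:
        r -= 29
    size = [31 != 40 for cap in base]
    base *= r - items
    size = items // items - 37
    return cap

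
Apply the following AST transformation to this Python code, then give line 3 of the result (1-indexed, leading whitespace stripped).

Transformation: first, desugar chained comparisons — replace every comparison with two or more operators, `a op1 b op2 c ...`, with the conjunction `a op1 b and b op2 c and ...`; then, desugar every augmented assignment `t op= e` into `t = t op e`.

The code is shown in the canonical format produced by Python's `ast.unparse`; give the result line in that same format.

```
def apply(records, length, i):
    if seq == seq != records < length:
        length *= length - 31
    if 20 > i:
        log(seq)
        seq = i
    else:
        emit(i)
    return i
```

Transformed code:
def apply(records, length, i):
    if seq == seq and seq != records and (records < length):
        length = length * (length - 31)
    if 20 > i:
        log(seq)
        seq = i
    else:
        emit(i)
    return i

length = length * (length - 31)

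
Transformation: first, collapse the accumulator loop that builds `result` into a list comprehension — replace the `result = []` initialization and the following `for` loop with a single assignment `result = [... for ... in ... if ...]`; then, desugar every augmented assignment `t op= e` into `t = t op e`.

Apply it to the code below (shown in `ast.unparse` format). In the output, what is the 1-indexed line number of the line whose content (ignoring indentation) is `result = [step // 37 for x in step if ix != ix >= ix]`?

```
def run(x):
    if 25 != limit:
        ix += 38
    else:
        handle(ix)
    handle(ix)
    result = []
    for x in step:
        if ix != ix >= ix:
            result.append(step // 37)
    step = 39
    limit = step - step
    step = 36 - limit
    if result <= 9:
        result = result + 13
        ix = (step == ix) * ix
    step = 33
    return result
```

7

Transformed code:
def run(x):
    if 25 != limit:
        ix = ix + 38
    else:
        handle(ix)
    handle(ix)
    result = [step // 37 for x in step if ix != ix >= ix]
    step = 39
    limit = step - step
    step = 36 - limit
    if result <= 9:
        result = result + 13
        ix = (step == ix) * ix
    step = 33
    return result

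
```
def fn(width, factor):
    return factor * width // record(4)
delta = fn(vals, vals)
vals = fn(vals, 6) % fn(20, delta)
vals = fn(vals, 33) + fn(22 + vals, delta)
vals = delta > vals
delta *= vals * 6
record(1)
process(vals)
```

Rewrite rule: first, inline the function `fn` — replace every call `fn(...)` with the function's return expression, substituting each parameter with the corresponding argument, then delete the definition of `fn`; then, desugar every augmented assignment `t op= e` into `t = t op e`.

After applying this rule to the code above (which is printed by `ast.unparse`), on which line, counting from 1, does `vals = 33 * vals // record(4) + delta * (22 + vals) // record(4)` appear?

3

Transformed code:
delta = vals * vals // record(4)
vals = 6 * vals // record(4) % (delta * 20 // record(4))
vals = 33 * vals // record(4) + delta * (22 + vals) // record(4)
vals = delta > vals
delta = delta * (vals * 6)
record(1)
process(vals)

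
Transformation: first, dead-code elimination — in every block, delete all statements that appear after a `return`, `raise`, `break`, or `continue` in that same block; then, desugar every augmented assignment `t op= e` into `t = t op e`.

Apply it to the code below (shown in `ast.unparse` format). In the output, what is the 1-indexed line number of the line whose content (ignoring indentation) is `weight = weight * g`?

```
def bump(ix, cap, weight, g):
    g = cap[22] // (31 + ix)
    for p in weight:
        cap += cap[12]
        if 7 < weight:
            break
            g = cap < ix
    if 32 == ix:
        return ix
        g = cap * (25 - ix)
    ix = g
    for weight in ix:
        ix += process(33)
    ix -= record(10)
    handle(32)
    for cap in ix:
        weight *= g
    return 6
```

Transformed code:
def bump(ix, cap, weight, g):
    g = cap[22] // (31 + ix)
    for p in weight:
        cap = cap + cap[12]
        if 7 < weight:
            break
    if 32 == ix:
        return ix
    ix = g
    for weight in ix:
        ix = ix + process(33)
    ix = ix - record(10)
    handle(32)
    for cap in ix:
        weight = weight * g
    return 6

15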